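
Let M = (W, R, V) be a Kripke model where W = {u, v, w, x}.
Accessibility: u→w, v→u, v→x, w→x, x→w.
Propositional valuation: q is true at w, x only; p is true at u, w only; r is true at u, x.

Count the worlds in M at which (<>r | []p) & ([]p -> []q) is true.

Let φ = (<>r | []p) & ([]p -> []q). Evaluate φ at each world:
  u (successors {w}): φ is true.
  v (successors {u, x}): φ is true.
  w (successors {x}): φ is true.
  x (successors {w}): φ is true.
For instance, at w:
  At w: <>r | []p is true, []p -> []q is true, so (<>r | []p) & ([]p -> []q) is true.
    At w: <>r is true, []p is false, so <>r | []p is true.
      At w: <>r requires r at some successor in {x}.
        r holds at x, so <>r is true at w.
      At w: []p requires p at every successor {x}.
        p fails at x, so []p is false at w.
    At w: []p is false, []q is true, so []p -> []q is true.
      At w: []p requires p at every successor {x}.
        p fails at x, so []p is false at w.
      At w: []q requires q at every successor {x}.
        At x: q is true.
      So []q is true at w.
Satisfying worlds: {u, v, w, x}

4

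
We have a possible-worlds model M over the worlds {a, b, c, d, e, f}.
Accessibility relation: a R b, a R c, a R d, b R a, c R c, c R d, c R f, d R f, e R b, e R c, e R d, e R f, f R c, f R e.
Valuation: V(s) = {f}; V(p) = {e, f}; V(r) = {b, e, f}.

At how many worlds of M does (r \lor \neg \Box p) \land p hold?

Let φ = (r \lor \neg \Box p) \land p. Evaluate φ at each world:
  a (successors {b, c, d}): φ is false.
  b (successors {a}): φ is false.
  c (successors {c, d, f}): φ is false.
  d (successors {f}): φ is false.
  e (successors {b, c, d, f}): φ is true.
  f (successors {c, e}): φ is true.
For instance, at c:
  At c: r \lor \neg \Box p is true, p is false, so (r \lor \neg \Box p) \land p is false.
    At c: r is false, \neg \Box p is true, so r \lor \neg \Box p is true.
      At c: \Box p is false, so \neg \Box p is true.
Satisfying worlds: {e, f}

2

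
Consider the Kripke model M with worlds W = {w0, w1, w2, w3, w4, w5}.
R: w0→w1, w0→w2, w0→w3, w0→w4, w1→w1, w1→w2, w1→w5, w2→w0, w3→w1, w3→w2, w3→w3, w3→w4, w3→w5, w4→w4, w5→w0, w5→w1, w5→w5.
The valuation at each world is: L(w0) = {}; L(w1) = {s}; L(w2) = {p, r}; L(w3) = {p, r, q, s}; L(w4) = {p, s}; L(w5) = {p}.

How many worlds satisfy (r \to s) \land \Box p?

Recall that \Box ψ holds at a world iff ψ holds at every accessible world, and \Diamond ψ holds iff ψ holds at some accessible world.
Let φ = (r \to s) \land \Box p. Evaluate φ at each world:
  w0 (successors {w1, w2, w3, w4}): φ is false.
  w1 (successors {w1, w2, w5}): φ is false.
  w2 (successors {w0}): φ is false.
  w3 (successors {w1, w2, w3, w4, w5}): φ is false.
  w4 (successors {w4}): φ is true.
  w5 (successors {w0, w1, w5}): φ is false.
For instance, at w2:
  At w2: r \to s is false, \Box p is false, so (r \to s) \land \Box p is false.
    At w2: \Box p requires p at every successor {w0}.
      p fails at w0, so \Box p is false at w2.
Satisfying worlds: {w4}

1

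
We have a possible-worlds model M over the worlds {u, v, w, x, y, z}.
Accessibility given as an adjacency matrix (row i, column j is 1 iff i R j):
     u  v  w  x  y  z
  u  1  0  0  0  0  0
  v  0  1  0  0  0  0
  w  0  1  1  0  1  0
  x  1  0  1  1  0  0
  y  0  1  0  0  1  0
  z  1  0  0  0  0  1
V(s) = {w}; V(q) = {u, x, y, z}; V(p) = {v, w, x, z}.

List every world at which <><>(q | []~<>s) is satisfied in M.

u, v, w, x, y, z

Let φ = <><>(q | []~<>s). Evaluate φ at each world:
  u (successors {u}): φ is true.
  v (successors {v}): φ is true.
  w (successors {v, w, y}): φ is true.
  x (successors {u, w, x}): φ is true.
  y (successors {v, y}): φ is true.
  z (successors {u, z}): φ is true.
For instance, at z:
  At z: <><>(q | []~<>s) requires <>(q | []~<>s) at some successor in {u, z}.
    <>(q | []~<>s) holds at u, so <><>(q | []~<>s) is true at z.
      At u: <>(q | []~<>s) requires q | []~<>s at some successor in {u}.
        q | []~<>s holds at u, so <>(q | []~<>s) is true at u.
Satisfying worlds: {u, v, w, x, y, z}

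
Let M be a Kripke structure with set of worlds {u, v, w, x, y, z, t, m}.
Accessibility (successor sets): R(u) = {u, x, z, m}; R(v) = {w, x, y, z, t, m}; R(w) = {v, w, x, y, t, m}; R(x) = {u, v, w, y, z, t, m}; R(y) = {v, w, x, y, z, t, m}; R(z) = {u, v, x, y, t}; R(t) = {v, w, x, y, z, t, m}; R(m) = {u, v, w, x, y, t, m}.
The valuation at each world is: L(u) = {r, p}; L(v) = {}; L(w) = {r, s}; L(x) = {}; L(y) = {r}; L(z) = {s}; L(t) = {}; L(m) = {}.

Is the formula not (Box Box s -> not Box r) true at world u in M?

No

Recall that Box ψ holds at a world iff ψ holds at every accessible world, and Dia ψ holds iff ψ holds at some accessible world.
At u: Box Box s -> not Box r is true, so not (Box Box s -> not Box r) is false.
  At u: Box Box s is false, not Box r is true, so Box Box s -> not Box r is true.
    At u: Box Box s requires Box s at every successor {u, x, z, m}.
      Box s fails at u, so Box Box s is false at u.
    At u: Box r is false, so not Box r is true.
      At u: Box r requires r at every successor {u, x, z, m}.
        r fails at x, so Box r is false at u.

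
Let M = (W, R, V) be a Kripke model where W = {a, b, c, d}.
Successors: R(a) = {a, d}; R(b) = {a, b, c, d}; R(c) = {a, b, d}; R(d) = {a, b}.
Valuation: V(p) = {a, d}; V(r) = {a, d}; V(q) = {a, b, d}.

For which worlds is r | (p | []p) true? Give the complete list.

Recall that []ψ holds at a world iff ψ holds at every accessible world, and <>ψ holds iff ψ holds at some accessible world.
Let φ = r | (p | []p). Evaluate φ at each world:
  a (successors {a, d}): φ is true.
  b (successors {a, b, c, d}): φ is false.
  c (successors {a, b, d}): φ is false.
  d (successors {a, b}): φ is true.
For instance, at d:
  At d: r is true, p | []p is true, so r | (p | []p) is true.
    At d: p is true, []p is false, so p | []p is true.
      At d: []p requires p at every successor {a, b}.
        p fails at b, so []p is false at d.
Satisfying worlds: {a, d}

a, d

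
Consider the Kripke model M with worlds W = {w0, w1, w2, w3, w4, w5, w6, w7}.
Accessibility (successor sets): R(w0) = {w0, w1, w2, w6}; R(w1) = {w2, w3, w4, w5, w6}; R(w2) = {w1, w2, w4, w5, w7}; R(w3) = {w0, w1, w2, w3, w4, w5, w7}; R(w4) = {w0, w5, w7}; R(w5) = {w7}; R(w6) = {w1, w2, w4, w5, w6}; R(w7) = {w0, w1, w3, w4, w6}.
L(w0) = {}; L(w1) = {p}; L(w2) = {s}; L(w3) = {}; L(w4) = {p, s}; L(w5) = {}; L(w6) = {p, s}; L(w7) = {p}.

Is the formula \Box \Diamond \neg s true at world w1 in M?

At w1: \Box \Diamond \neg s requires \Diamond \neg s at every successor {w2, w3, w4, w5, w6}.
  At w2: \Diamond \neg s is true.
  At w3: \Diamond \neg s is true.
  At w4: \Diamond \neg s is true.
  At w5: \Diamond \neg s is true.
  At w6: \Diamond \neg s is true.
So \Box \Diamond \neg s is true at w1.

Yes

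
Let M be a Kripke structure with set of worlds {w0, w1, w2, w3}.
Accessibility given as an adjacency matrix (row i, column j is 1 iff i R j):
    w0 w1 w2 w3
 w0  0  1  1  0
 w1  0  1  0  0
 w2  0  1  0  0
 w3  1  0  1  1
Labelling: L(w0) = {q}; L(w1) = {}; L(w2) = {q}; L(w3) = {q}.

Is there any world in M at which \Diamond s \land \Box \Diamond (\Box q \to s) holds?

No

Let φ = \Diamond s \land \Box \Diamond (\Box q \to s). Evaluate φ at each world:
  w0 (successors {w1, w2}): φ is false.
  w1 (successors {w1}): φ is false.
  w2 (successors {w1}): φ is false.
  w3 (successors {w0, w2, w3}): φ is false.
For instance, at w3:
  At w3: \Diamond s is false, \Box \Diamond (\Box q \to s) is true, so \Diamond s \land \Box \Diamond (\Box q \to s) is false.
    At w3: \Diamond s requires s at some successor in {w0, w2, w3}.
      At w0: s is false.
      At w2: s is false.
      At w3: s is false.
    So \Diamond s is false at w3.
    At w3: \Box \Diamond (\Box q \to s) requires \Diamond (\Box q \to s) at every successor {w0, w2, w3}.
      At w0: \Diamond (\Box q \to s) is true.
      At w2: \Diamond (\Box q \to s) is true.
      At w3: \Diamond (\Box q \to s) is true.
    So \Box \Diamond (\Box q \to s) is true at w3.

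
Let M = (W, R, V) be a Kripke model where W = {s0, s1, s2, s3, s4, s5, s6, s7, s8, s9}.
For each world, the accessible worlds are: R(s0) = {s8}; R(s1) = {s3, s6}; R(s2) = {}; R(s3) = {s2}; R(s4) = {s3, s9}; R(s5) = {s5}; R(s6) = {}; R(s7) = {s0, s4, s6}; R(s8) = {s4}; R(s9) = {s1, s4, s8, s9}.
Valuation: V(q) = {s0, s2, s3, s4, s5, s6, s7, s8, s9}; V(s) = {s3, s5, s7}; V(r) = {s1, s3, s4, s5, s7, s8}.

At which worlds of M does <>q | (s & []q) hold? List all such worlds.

Let φ = <>q | (s & []q). Evaluate φ at each world:
  s0 (successors {s8}): φ is true.
  s1 (successors {s3, s6}): φ is true.
  s2 (successors ∅): φ is false.
  s3 (successors {s2}): φ is true.
  s4 (successors {s3, s9}): φ is true.
  s5 (successors {s5}): φ is true.
  s6 (successors ∅): φ is false.
  s7 (successors {s0, s4, s6}): φ is true.
  s8 (successors {s4}): φ is true.
  s9 (successors {s1, s4, s8, s9}): φ is true.
For instance, at s8:
  At s8: <>q is true, s & []q is false, so <>q | (s & []q) is true.
    At s8: <>q requires q at some successor in {s4}.
      q holds at s4, so <>q is true at s8.
    At s8: s is false, []q is true, so s & []q is false.
      At s8: []q requires q at every successor {s4}.
        At s4: q is true.
      So []q is true at s8.
Satisfying worlds: {s0, s1, s3, s4, s5, s7, s8, s9}

s0, s1, s3, s4, s5, s7, s8, s9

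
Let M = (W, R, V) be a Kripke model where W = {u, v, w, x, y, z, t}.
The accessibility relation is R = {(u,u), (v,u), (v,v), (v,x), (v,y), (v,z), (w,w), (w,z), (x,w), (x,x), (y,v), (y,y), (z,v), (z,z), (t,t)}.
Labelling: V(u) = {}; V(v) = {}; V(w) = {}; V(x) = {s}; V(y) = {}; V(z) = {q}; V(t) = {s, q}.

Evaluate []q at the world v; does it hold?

At v: []q requires q at every successor {u, v, x, y, z}.
  q fails at u, so []q is false at v.

No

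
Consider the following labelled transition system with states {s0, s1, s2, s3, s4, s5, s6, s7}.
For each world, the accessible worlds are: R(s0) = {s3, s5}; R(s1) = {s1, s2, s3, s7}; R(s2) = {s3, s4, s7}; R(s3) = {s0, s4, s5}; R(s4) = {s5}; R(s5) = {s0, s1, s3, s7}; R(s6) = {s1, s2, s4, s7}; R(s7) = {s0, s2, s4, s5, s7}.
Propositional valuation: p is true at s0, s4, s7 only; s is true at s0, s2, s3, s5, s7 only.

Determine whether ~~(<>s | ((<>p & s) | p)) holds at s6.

At s6: ~(<>s | ((<>p & s) | p)) is false, so ~~(<>s | ((<>p & s) | p)) is true.
  At s6: <>s | ((<>p & s) | p) is true, so ~(<>s | ((<>p & s) | p)) is false.
    At s6: <>s is true, (<>p & s) | p is false, so <>s | ((<>p & s) | p) is true.
      At s6: <>s requires s at some successor in {s1, s2, s4, s7}.
        s holds at s2, so <>s is true at s6.
      At s6: <>p & s is false, p is false, so (<>p & s) | p is false.

Yes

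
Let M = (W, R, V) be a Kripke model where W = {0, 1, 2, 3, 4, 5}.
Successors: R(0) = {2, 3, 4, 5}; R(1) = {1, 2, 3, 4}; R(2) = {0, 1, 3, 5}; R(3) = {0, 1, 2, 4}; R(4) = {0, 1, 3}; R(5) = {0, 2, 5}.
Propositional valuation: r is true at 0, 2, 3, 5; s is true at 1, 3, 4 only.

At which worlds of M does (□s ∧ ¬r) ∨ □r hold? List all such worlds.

5

Let φ = (□s ∧ ¬r) ∨ □r. Evaluate φ at each world:
  0 (successors {2, 3, 4, 5}): φ is false.
  1 (successors {1, 2, 3, 4}): φ is false.
  2 (successors {0, 1, 3, 5}): φ is false.
  3 (successors {0, 1, 2, 4}): φ is false.
  4 (successors {0, 1, 3}): φ is false.
  5 (successors {0, 2, 5}): φ is true.
For instance, at 0:
  At 0: □s ∧ ¬r is false, □r is false, so (□s ∧ ¬r) ∨ □r is false.
    At 0: □s is false, ¬r is false, so □s ∧ ¬r is false.
      At 0: □s requires s at every successor {2, 3, 4, 5}.
        s fails at 2, so □s is false at 0.
    At 0: □r requires r at every successor {2, 3, 4, 5}.
      r fails at 4, so □r is false at 0.
Satisfying worlds: {5}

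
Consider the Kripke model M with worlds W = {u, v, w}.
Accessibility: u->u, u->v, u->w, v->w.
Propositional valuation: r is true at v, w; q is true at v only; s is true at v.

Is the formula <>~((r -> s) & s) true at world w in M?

No

Recall that <>ψ holds at a world iff ψ holds at some accessible world.
At w: no accessible worlds, so <>~((r -> s) & s) is false.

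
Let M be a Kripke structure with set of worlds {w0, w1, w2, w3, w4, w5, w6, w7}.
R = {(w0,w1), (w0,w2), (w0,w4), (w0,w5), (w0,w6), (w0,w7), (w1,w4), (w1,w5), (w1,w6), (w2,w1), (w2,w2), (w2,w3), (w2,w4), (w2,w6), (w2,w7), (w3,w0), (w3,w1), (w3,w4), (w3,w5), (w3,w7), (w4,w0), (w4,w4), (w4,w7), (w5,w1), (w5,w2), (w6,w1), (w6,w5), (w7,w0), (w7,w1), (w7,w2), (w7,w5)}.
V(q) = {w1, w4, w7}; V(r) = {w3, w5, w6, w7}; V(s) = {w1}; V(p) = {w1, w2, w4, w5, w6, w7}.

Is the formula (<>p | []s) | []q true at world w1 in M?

Yes

Recall that []ψ holds at a world iff ψ holds at every accessible world, and <>ψ holds iff ψ holds at some accessible world.
At w1: <>p | []s is true, []q is false, so (<>p | []s) | []q is true.
  At w1: <>p is true, []s is false, so <>p | []s is true.
    At w1: <>p requires p at some successor in {w4, w5, w6}.
      p holds at w4, so <>p is true at w1.
    At w1: []s requires s at every successor {w4, w5, w6}.
      s fails at w4, so []s is false at w1.
  At w1: []q requires q at every successor {w4, w5, w6}.
    q fails at w5, so []q is false at w1.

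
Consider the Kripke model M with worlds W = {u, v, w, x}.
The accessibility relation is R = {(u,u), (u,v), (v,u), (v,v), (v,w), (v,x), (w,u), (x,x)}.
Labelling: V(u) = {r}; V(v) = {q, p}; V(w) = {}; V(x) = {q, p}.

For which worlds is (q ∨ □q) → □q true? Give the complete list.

Let φ = (q ∨ □q) → □q. Evaluate φ at each world:
  u (successors {u, v}): φ is true.
  v (successors {u, v, w, x}): φ is false.
  w (successors {u}): φ is true.
  x (successors {x}): φ is true.
For instance, at u:
  At u: q ∨ □q is false, □q is false, so (q ∨ □q) → □q is true.
    At u: q is false, □q is false, so q ∨ □q is false.
      At u: □q requires q at every successor {u, v}.
        q fails at u, so □q is false at u.
    At u: □q requires q at every successor {u, v}.
      q fails at u, so □q is false at u.
Satisfying worlds: {u, w, x}

u, w, x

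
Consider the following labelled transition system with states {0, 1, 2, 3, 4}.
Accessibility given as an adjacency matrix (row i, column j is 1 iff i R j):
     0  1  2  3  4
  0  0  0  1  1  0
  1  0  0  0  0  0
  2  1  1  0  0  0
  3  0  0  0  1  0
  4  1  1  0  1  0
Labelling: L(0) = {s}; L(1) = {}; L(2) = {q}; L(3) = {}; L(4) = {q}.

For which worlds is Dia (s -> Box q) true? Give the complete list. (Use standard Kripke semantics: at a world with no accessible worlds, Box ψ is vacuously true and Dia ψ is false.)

0, 2, 3, 4

Let φ = Dia (s -> Box q). Evaluate φ at each world:
  0 (successors {2, 3}): φ is true.
  1 (successors ∅): φ is false.
  2 (successors {0, 1}): φ is true.
  3 (successors {3}): φ is true.
  4 (successors {0, 1, 3}): φ is true.
For instance, at 3:
  At 3: Dia (s -> Box q) requires s -> Box q at some successor in {3}.
    s -> Box q holds at 3, so Dia (s -> Box q) is true at 3.
      At 3: s is false, Box q is false, so s -> Box q is true.
Satisfying worlds: {0, 2, 3, 4}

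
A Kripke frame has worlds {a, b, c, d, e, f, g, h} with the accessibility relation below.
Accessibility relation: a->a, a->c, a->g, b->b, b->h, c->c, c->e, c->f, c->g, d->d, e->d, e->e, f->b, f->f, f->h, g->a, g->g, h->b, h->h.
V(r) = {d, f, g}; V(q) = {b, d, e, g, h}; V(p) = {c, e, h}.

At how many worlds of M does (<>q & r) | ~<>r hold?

5

Let φ = (<>q & r) | ~<>r. Evaluate φ at each world:
  a (successors {a, c, g}): φ is false.
  b (successors {b, h}): φ is true.
  c (successors {c, e, f, g}): φ is false.
  d (successors {d}): φ is true.
  e (successors {d, e}): φ is false.
  f (successors {b, f, h}): φ is true.
  g (successors {a, g}): φ is true.
  h (successors {b, h}): φ is true.
For instance, at a:
  At a: <>q & r is false, ~<>r is false, so (<>q & r) | ~<>r is false.
    At a: <>q is true, r is false, so <>q & r is false.
      At a: <>q requires q at some successor in {a, c, g}.
        q holds at g, so <>q is true at a.
    At a: <>r is true, so ~<>r is false.
      At a: <>r requires r at some successor in {a, c, g}.
        r holds at g, so <>r is true at a.
Satisfying worlds: {b, d, f, g, h}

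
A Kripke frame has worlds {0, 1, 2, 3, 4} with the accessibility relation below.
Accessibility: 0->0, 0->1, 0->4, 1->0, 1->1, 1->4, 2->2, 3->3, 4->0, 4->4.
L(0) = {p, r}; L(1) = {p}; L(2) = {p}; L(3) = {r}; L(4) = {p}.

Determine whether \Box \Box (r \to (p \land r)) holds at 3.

No

At 3: \Box \Box (r \to (p \land r)) requires \Box (r \to (p \land r)) at every successor {3}.
  \Box (r \to (p \land r)) fails at 3, so \Box \Box (r \to (p \land r)) is false at 3.
    At 3: \Box (r \to (p \land r)) requires r \to (p \land r) at every successor {3}.
      r \to (p \land r) fails at 3, so \Box (r \to (p \land r)) is false at 3.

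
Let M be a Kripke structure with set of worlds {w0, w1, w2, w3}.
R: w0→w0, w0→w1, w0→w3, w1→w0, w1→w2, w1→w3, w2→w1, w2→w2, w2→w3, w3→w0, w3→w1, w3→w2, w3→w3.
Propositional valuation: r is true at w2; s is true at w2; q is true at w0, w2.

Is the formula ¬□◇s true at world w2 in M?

No

At w2: □◇s is true, so ¬□◇s is false.
  At w2: □◇s requires ◇s at every successor {w1, w2, w3}.
      At w1: ◇s requires s at some successor in {w0, w2, w3}.
        s holds at w2, so ◇s is true at w1.
      At w2: ◇s requires s at some successor in {w1, w2, w3}.
        s holds at w2, so ◇s is true at w2.
      At w3: ◇s requires s at some successor in {w0, w1, w2, w3}.
        s holds at w2, so ◇s is true at w3.
  So □◇s is true at w2.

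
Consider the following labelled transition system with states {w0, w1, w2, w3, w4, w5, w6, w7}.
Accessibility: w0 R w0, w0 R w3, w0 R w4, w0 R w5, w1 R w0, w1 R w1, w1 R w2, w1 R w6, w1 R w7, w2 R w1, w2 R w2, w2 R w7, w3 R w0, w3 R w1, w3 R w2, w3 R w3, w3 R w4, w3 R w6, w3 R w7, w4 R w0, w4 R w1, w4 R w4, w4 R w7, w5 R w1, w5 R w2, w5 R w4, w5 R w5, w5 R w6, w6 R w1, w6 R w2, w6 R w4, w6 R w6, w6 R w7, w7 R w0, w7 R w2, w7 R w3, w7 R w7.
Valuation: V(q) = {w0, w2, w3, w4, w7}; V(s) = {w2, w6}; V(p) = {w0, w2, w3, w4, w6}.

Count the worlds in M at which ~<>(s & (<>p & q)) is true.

Recall that <>ψ holds at a world iff ψ holds at some accessible world.
Let φ = ~<>(s & (<>p & q)). Evaluate φ at each world:
  w0 (successors {w0, w3, w4, w5}): φ is true.
  w1 (successors {w0, w1, w2, w6, w7}): φ is false.
  w2 (successors {w1, w2, w7}): φ is false.
  w3 (successors {w0, w1, w2, w3, w4, w6, w7}): φ is false.
  w4 (successors {w0, w1, w4, w7}): φ is true.
  w5 (successors {w1, w2, w4, w5, w6}): φ is false.
  w6 (successors {w1, w2, w4, w6, w7}): φ is false.
  w7 (successors {w0, w2, w3, w7}): φ is false.
For instance, at w6:
  At w6: <>(s & (<>p & q)) is true, so ~<>(s & (<>p & q)) is false.
    At w6: <>(s & (<>p & q)) requires s & (<>p & q) at some successor in {w1, w2, w4, w6, w7}.
      s & (<>p & q) holds at w2, so <>(s & (<>p & q)) is true at w6.
Satisfying worlds: {w0, w4}

2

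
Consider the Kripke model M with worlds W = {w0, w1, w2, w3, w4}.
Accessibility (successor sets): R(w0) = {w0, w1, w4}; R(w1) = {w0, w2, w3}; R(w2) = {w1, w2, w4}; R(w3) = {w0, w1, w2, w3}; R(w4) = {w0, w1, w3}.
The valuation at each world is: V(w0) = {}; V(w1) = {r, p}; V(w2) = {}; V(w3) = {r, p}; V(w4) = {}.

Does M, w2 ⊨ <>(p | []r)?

At w2: <>(p | []r) requires p | []r at some successor in {w1, w2, w4}.
  p | []r holds at w1, so <>(p | []r) is true at w2.
    At w1: p is true, []r is false, so p | []r is true.
      At w1: []r requires r at every successor {w0, w2, w3}.
        r fails at w0, so []r is false at w1.

Yes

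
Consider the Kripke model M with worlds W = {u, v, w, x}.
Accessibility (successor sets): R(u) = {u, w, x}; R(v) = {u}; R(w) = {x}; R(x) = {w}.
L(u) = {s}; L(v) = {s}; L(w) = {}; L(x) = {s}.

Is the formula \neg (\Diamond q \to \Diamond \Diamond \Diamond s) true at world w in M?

Recall that \Diamond ψ holds at a world iff ψ holds at some accessible world.
At w: \Diamond q \to \Diamond \Diamond \Diamond s is true, so \neg (\Diamond q \to \Diamond \Diamond \Diamond s) is false.
  At w: \Diamond q is false, \Diamond \Diamond \Diamond s is true, so \Diamond q \to \Diamond \Diamond \Diamond s is true.
    At w: \Diamond q requires q at some successor in {x}.
      At x: q is false.
    So \Diamond q is false at w.
    At w: \Diamond \Diamond \Diamond s requires \Diamond \Diamond s at some successor in {x}.
      \Diamond \Diamond s holds at x, so \Diamond \Diamond \Diamond s is true at w.

No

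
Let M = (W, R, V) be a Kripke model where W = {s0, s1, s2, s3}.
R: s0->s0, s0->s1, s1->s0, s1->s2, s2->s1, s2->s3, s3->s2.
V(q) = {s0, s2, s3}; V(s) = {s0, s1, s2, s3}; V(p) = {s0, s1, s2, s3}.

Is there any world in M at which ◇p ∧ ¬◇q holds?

Let φ = ◇p ∧ ¬◇q. Evaluate φ at each world:
  s0 (successors {s0, s1}): φ is false.
  s1 (successors {s0, s2}): φ is false.
  s2 (successors {s1, s3}): φ is false.
  s3 (successors {s2}): φ is false.
For instance, at s2:
  At s2: ◇p is true, ¬◇q is false, so ◇p ∧ ¬◇q is false.
    At s2: ◇p requires p at some successor in {s1, s3}.
      p holds at s1, so ◇p is true at s2.
    At s2: ◇q is true, so ¬◇q is false.
      At s2: ◇q requires q at some successor in {s1, s3}.
        q holds at s3, so ◇q is true at s2.

No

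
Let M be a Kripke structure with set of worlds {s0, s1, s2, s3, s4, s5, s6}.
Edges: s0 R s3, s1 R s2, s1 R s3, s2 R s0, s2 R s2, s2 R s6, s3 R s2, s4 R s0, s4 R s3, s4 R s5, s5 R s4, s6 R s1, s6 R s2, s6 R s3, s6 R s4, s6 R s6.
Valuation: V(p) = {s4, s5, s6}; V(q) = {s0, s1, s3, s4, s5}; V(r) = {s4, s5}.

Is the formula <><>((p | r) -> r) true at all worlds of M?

Let φ = <><>((p | r) -> r). Evaluate φ at each world:
  s0 (successors {s3}): φ is true.
  s1 (successors {s2, s3}): φ is true.
  s2 (successors {s0, s2, s6}): φ is true.
  s3 (successors {s2}): φ is true.
  s4 (successors {s0, s3, s5}): φ is true.
  s5 (successors {s4}): φ is true.
  s6 (successors {s1, s2, s3, s4, s6}): φ is true.
For instance, at s4:
  At s4: <><>((p | r) -> r) requires <>((p | r) -> r) at some successor in {s0, s3, s5}.
    <>((p | r) -> r) holds at s0, so <><>((p | r) -> r) is true at s4.
      At s0: <>((p | r) -> r) requires (p | r) -> r at some successor in {s3}.
        (p | r) -> r holds at s3, so <>((p | r) -> r) is true at s0.

Yes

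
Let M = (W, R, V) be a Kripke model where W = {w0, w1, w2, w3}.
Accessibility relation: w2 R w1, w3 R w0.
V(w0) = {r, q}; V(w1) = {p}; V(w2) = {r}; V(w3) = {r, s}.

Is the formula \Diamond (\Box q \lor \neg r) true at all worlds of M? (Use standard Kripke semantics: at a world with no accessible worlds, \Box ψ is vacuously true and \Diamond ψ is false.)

Let φ = \Diamond (\Box q \lor \neg r). Evaluate φ at each world:
  w0 (successors ∅): φ is false.
  w1 (successors ∅): φ is false.
  w2 (successors {w1}): φ is true.
  w3 (successors {w0}): φ is true.
Detail at w0 (counterexample):
  At w0: no accessible worlds, so \Diamond (\Box q \lor \neg r) is false.

No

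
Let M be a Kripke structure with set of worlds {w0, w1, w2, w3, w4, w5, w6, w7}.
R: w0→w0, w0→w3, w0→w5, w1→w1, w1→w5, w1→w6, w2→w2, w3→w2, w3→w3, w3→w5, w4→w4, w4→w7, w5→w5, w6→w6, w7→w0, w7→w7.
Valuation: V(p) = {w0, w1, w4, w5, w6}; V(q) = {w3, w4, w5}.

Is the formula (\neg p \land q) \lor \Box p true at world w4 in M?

At w4: \neg p \land q is false, \Box p is false, so (\neg p \land q) \lor \Box p is false.
  At w4: \Box p requires p at every successor {w4, w7}.
    p fails at w7, so \Box p is false at w4.

No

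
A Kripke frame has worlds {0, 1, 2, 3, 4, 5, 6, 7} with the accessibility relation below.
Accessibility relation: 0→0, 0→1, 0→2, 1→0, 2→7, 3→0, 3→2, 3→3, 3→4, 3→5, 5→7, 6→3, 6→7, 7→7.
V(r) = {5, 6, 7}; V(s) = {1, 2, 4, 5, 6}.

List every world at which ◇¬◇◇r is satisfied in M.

Let φ = ◇¬◇◇r. Evaluate φ at each world:
  0 (successors {0, 1, 2}): φ is true.
  1 (successors {0}): φ is false.
  2 (successors {7}): φ is false.
  3 (successors {0, 2, 3, 4, 5}): φ is true.
  4 (successors ∅): φ is false.
  5 (successors {7}): φ is false.
  6 (successors {3, 7}): φ is false.
  7 (successors {7}): φ is false.
For instance, at 7:
  At 7: ◇¬◇◇r requires ¬◇◇r at some successor in {7}.
    At 7: ¬◇◇r is false.
  So ◇¬◇◇r is false at 7.
Satisfying worlds: {0, 3}

0, 3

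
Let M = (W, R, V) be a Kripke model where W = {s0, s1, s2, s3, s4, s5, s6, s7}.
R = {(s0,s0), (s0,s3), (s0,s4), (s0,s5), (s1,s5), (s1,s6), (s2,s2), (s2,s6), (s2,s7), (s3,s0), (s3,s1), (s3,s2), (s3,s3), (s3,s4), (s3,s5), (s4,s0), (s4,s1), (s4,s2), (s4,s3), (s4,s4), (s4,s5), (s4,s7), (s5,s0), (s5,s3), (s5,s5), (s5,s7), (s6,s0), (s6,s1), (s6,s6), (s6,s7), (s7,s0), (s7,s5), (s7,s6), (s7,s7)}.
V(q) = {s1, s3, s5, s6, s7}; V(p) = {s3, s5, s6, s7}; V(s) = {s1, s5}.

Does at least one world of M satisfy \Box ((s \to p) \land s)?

No

Let φ = \Box ((s \to p) \land s). Evaluate φ at each world:
  s0 (successors {s0, s3, s4, s5}): φ is false.
  s1 (successors {s5, s6}): φ is false.
  s2 (successors {s2, s6, s7}): φ is false.
  s3 (successors {s0, s1, s2, s3, s4, s5}): φ is false.
  s4 (successors {s0, s1, s2, s3, s4, s5, s7}): φ is false.
  s5 (successors {s0, s3, s5, s7}): φ is false.
  s6 (successors {s0, s1, s6, s7}): φ is false.
  s7 (successors {s0, s5, s6, s7}): φ is false.
For instance, at s3:
  At s3: \Box ((s \to p) \land s) requires (s \to p) \land s at every successor {s0, s1, s2, s3, s4, s5}.
    (s \to p) \land s fails at s0, so \Box ((s \to p) \land s) is false at s3.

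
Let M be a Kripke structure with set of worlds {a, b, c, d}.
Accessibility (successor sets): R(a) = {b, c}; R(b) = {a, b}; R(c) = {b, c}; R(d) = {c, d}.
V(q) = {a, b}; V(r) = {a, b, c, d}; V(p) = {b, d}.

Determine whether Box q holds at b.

Yes

At b: Box q requires q at every successor {a, b}.
  At a: q is true.
  At b: q is true.
So Box q is true at b.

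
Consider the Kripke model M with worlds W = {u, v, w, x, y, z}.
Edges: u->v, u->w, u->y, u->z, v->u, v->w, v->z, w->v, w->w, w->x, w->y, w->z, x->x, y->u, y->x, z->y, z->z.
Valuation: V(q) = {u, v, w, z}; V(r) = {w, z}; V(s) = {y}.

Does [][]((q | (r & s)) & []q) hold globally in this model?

No

Recall that []ψ holds at a world iff ψ holds at every accessible world, and <>ψ holds iff ψ holds at some accessible world.
Let φ = [][]((q | (r & s)) & []q). Evaluate φ at each world:
  u (successors {v, w, y, z}): φ is false.
  v (successors {u, w, z}): φ is false.
  w (successors {v, w, x, y, z}): φ is false.
  x (successors {x}): φ is false.
  y (successors {u, x}): φ is false.
  z (successors {y, z}): φ is false.
Detail at u (counterexample):
  At u: [][]((q | (r & s)) & []q) requires []((q | (r & s)) & []q) at every successor {v, w, y, z}.
    []((q | (r & s)) & []q) fails at v, so [][]((q | (r & s)) & []q) is false at u.
      At v: []((q | (r & s)) & []q) requires (q | (r & s)) & []q at every successor {u, w, z}.
        (q | (r & s)) & []q fails at u, so []((q | (r & s)) & []q) is false at v.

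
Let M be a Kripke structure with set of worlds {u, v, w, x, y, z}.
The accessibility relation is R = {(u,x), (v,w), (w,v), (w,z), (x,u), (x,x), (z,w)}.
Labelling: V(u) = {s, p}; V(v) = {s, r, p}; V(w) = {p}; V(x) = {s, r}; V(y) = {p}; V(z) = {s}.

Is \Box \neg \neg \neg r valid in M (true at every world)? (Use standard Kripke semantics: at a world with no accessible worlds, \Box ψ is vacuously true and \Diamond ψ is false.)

No

Let φ = \Box \neg \neg \neg r. Evaluate φ at each world:
  u (successors {x}): φ is false.
  v (successors {w}): φ is true.
  w (successors {v, z}): φ is false.
  x (successors {u, x}): φ is false.
  y (successors ∅): φ is true.
  z (successors {w}): φ is true.
Detail at u (counterexample):
  At u: \Box \neg \neg \neg r requires \neg \neg \neg r at every successor {x}.
    \neg \neg \neg r fails at x, so \Box \neg \neg \neg r is false at u.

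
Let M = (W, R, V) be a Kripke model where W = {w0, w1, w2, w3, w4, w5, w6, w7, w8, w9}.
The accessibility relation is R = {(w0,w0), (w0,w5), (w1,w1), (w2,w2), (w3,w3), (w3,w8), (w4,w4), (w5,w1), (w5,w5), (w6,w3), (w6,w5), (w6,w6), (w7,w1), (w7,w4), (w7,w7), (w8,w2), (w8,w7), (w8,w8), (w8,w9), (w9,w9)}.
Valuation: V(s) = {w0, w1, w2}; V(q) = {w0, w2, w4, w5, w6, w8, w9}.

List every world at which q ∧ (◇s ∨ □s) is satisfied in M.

w0, w2, w5, w8

Recall that □ψ holds at a world iff ψ holds at every accessible world, and ◇ψ holds iff ψ holds at some accessible world.
Let φ = q ∧ (◇s ∨ □s). Evaluate φ at each world:
  w0 (successors {w0, w5}): φ is true.
  w1 (successors {w1}): φ is false.
  w2 (successors {w2}): φ is true.
  w3 (successors {w3, w8}): φ is false.
  w4 (successors {w4}): φ is false.
  w5 (successors {w1, w5}): φ is true.
  w6 (successors {w3, w5, w6}): φ is false.
  w7 (successors {w1, w4, w7}): φ is false.
  w8 (successors {w2, w7, w8, w9}): φ is true.
  w9 (successors {w9}): φ is false.
For instance, at w2:
  At w2: q is true, ◇s ∨ □s is true, so q ∧ (◇s ∨ □s) is true.
    At w2: ◇s is true, □s is true, so ◇s ∨ □s is true.
      At w2: ◇s requires s at some successor in {w2}.
        s holds at w2, so ◇s is true at w2.
      At w2: □s requires s at every successor {w2}.
        At w2: s is true.
      So □s is true at w2.
Satisfying worlds: {w0, w2, w5, w8}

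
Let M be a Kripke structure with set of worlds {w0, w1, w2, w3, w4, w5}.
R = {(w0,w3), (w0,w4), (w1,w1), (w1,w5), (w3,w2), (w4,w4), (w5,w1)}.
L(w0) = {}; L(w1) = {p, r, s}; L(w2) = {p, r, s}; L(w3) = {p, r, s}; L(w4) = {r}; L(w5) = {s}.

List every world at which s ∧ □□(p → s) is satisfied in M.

w1, w2, w3, w5

Let φ = s ∧ □□(p → s). Evaluate φ at each world:
  w0 (successors {w3, w4}): φ is false.
  w1 (successors {w1, w5}): φ is true.
  w2 (successors ∅): φ is true.
  w3 (successors {w2}): φ is true.
  w4 (successors {w4}): φ is false.
  w5 (successors {w1}): φ is true.
For instance, at w1:
  At w1: s is true, □□(p → s) is true, so s ∧ □□(p → s) is true.
    At w1: □□(p → s) requires □(p → s) at every successor {w1, w5}.
      At w1: □(p → s) is true.
      At w5: □(p → s) is true.
    So □□(p → s) is true at w1.
Satisfying worlds: {w1, w2, w3, w5}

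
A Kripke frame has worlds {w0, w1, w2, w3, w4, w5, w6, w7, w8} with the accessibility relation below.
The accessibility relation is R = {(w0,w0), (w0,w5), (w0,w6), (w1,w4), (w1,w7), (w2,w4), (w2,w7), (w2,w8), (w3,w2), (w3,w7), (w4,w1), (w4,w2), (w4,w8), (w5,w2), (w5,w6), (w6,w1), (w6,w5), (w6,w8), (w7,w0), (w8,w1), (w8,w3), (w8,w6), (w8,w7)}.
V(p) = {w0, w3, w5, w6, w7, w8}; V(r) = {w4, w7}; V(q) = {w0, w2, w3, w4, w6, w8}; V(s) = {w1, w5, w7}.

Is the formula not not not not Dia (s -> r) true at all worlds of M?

Let φ = not not not not Dia (s -> r). Evaluate φ at each world:
  w0 (successors {w0, w5, w6}): φ is true.
  w1 (successors {w4, w7}): φ is true.
  w2 (successors {w4, w7, w8}): φ is true.
  w3 (successors {w2, w7}): φ is true.
  w4 (successors {w1, w2, w8}): φ is true.
  w5 (successors {w2, w6}): φ is true.
  w6 (successors {w1, w5, w8}): φ is true.
  w7 (successors {w0}): φ is true.
  w8 (successors {w1, w3, w6, w7}): φ is true.
For instance, at w7:
  At w7: not not not Dia (s -> r) is false, so not not not not Dia (s -> r) is true.
    At w7: not not Dia (s -> r) is true, so not not not Dia (s -> r) is false.
      At w7: not Dia (s -> r) is false, so not not Dia (s -> r) is true.

Yes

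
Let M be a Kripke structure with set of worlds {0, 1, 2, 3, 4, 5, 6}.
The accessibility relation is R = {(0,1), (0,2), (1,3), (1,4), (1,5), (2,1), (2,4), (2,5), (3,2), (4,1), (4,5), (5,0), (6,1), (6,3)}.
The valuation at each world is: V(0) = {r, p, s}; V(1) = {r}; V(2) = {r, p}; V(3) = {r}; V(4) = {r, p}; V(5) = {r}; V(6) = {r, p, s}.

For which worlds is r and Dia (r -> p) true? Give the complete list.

0, 1, 2, 3, 5

Let φ = r and Dia (r -> p). Evaluate φ at each world:
  0 (successors {1, 2}): φ is true.
  1 (successors {3, 4, 5}): φ is true.
  2 (successors {1, 4, 5}): φ is true.
  3 (successors {2}): φ is true.
  4 (successors {1, 5}): φ is false.
  5 (successors {0}): φ is true.
  6 (successors {1, 3}): φ is false.
For instance, at 1:
  At 1: r is true, Dia (r -> p) is true, so r and Dia (r -> p) is true.
    At 1: Dia (r -> p) requires r -> p at some successor in {3, 4, 5}.
      r -> p holds at 4, so Dia (r -> p) is true at 1.
Satisfying worlds: {0, 1, 2, 3, 5}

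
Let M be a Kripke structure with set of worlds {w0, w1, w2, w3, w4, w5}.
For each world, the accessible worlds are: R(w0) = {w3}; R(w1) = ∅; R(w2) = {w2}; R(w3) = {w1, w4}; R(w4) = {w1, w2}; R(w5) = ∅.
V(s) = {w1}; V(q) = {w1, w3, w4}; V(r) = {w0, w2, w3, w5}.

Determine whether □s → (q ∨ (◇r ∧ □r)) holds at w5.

No

Recall that □ψ holds at a world iff ψ holds at every accessible world, and ◇ψ holds iff ψ holds at some accessible world.
At w5: □s is true, q ∨ (◇r ∧ □r) is false, so □s → (q ∨ (◇r ∧ □r)) is false.
  At w5: no accessible worlds, so □s holds vacuously.
  At w5: q is false, ◇r ∧ □r is false, so q ∨ (◇r ∧ □r) is false.
    At w5: ◇r is false, □r is true, so ◇r ∧ □r is false.
      At w5: no accessible worlds, so ◇r is false.
      At w5: no accessible worlds, so □r holds vacuously.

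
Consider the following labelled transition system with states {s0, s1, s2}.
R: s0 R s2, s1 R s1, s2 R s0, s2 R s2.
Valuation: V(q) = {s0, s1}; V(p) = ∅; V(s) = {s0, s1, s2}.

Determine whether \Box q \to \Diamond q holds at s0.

Yes

Recall that \Box ψ holds at a world iff ψ holds at every accessible world, and \Diamond ψ holds iff ψ holds at some accessible world.
At s0: \Box q is false, \Diamond q is false, so \Box q \to \Diamond q is true.
  At s0: \Box q requires q at every successor {s2}.
    q fails at s2, so \Box q is false at s0.
  At s0: \Diamond q requires q at some successor in {s2}.
    At s2: q is false.
  So \Diamond q is false at s0.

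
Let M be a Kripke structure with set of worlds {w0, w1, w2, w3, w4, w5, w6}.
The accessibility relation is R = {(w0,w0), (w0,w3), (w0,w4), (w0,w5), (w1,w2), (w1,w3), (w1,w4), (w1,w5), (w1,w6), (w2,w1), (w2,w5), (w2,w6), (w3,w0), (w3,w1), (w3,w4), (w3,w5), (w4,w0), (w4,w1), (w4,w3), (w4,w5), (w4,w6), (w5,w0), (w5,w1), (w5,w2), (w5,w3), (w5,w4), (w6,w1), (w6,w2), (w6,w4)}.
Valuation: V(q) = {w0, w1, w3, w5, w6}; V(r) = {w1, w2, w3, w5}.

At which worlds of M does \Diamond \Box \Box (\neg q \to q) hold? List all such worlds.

none

Let φ = \Diamond \Box \Box (\neg q \to q). Evaluate φ at each world:
  w0 (successors {w0, w3, w4, w5}): φ is false.
  w1 (successors {w2, w3, w4, w5, w6}): φ is false.
  w2 (successors {w1, w5, w6}): φ is false.
  w3 (successors {w0, w1, w4, w5}): φ is false.
  w4 (successors {w0, w1, w3, w5, w6}): φ is false.
  w5 (successors {w0, w1, w2, w3, w4}): φ is false.
  w6 (successors {w1, w2, w4}): φ is false.
For instance, at w2:
  At w2: \Diamond \Box \Box (\neg q \to q) requires \Box \Box (\neg q \to q) at some successor in {w1, w5, w6}.
    At w1: \Box \Box (\neg q \to q) is false.
    At w5: \Box \Box (\neg q \to q) is false.
    At w6: \Box \Box (\neg q \to q) is false.
  So \Diamond \Box \Box (\neg q \to q) is false at w2.
Satisfying worlds: none.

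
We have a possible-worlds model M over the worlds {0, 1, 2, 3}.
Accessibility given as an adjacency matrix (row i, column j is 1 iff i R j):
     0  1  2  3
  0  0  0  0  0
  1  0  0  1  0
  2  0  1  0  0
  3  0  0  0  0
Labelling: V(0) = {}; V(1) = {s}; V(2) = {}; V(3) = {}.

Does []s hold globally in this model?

No

Let φ = []s. Evaluate φ at each world:
  0 (successors ∅): φ is true.
  1 (successors {2}): φ is false.
  2 (successors {1}): φ is true.
  3 (successors ∅): φ is true.
Detail at 1 (counterexample):
  At 1: []s requires s at every successor {2}.
    s fails at 2, so []s is false at 1.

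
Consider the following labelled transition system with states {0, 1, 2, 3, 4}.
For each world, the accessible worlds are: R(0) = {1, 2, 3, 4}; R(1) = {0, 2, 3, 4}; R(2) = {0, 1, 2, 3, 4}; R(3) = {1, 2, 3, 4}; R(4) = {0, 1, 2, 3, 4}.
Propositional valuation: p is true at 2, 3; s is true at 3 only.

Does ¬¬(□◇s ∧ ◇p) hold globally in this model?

Yes

Recall that □ψ holds at a world iff ψ holds at every accessible world, and ◇ψ holds iff ψ holds at some accessible world.
Let φ = ¬¬(□◇s ∧ ◇p). Evaluate φ at each world:
  0 (successors {1, 2, 3, 4}): φ is true.
  1 (successors {0, 2, 3, 4}): φ is true.
  2 (successors {0, 1, 2, 3, 4}): φ is true.
  3 (successors {1, 2, 3, 4}): φ is true.
  4 (successors {0, 1, 2, 3, 4}): φ is true.
For instance, at 3:
  At 3: ¬(□◇s ∧ ◇p) is false, so ¬¬(□◇s ∧ ◇p) is true.
    At 3: □◇s ∧ ◇p is true, so ¬(□◇s ∧ ◇p) is false.
      At 3: □◇s is true, ◇p is true, so □◇s ∧ ◇p is true.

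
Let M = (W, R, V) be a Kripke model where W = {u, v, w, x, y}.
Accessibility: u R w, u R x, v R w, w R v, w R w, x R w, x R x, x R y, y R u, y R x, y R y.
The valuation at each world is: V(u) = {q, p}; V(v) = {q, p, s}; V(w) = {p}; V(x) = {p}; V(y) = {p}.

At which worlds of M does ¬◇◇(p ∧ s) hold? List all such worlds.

Recall that ◇ψ holds at a world iff ψ holds at some accessible world.
Let φ = ¬◇◇(p ∧ s). Evaluate φ at each world:
  u (successors {w, x}): φ is false.
  v (successors {w}): φ is false.
  w (successors {v, w}): φ is false.
  x (successors {w, x, y}): φ is false.
  y (successors {u, x, y}): φ is true.
For instance, at x:
  At x: ◇◇(p ∧ s) is true, so ¬◇◇(p ∧ s) is false.
    At x: ◇◇(p ∧ s) requires ◇(p ∧ s) at some successor in {w, x, y}.
      ◇(p ∧ s) holds at w, so ◇◇(p ∧ s) is true at x.
Satisfying worlds: {y}

y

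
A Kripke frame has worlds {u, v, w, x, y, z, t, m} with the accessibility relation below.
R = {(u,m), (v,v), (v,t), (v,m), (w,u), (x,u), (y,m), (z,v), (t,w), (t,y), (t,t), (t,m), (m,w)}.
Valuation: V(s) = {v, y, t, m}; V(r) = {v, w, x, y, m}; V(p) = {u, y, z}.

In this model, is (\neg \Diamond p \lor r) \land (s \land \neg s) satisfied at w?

Recall that \Diamond ψ holds at a world iff ψ holds at some accessible world.
At w: \neg \Diamond p \lor r is true, s \land \neg s is false, so (\neg \Diamond p \lor r) \land (s \land \neg s) is false.
  At w: \neg \Diamond p is false, r is true, so \neg \Diamond p \lor r is true.
    At w: \Diamond p is true, so \neg \Diamond p is false.
      At w: \Diamond p requires p at some successor in {u}.
        p holds at u, so \Diamond p is true at w.

No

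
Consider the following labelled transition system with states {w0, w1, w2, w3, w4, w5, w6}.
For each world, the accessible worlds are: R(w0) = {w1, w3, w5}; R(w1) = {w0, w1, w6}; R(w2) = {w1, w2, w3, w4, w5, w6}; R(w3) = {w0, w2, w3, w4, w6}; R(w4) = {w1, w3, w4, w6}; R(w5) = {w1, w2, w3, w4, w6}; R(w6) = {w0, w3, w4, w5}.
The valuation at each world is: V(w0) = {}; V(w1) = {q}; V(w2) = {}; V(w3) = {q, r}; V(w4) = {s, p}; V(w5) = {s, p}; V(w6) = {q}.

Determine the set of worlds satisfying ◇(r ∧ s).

Let φ = ◇(r ∧ s). Evaluate φ at each world:
  w0 (successors {w1, w3, w5}): φ is false.
  w1 (successors {w0, w1, w6}): φ is false.
  w2 (successors {w1, w2, w3, w4, w5, w6}): φ is false.
  w3 (successors {w0, w2, w3, w4, w6}): φ is false.
  w4 (successors {w1, w3, w4, w6}): φ is false.
  w5 (successors {w1, w2, w3, w4, w6}): φ is false.
  w6 (successors {w0, w3, w4, w5}): φ is false.
For instance, at w4:
  At w4: ◇(r ∧ s) requires r ∧ s at some successor in {w1, w3, w4, w6}.
    At w1: r ∧ s is false.
    At w3: r ∧ s is false.
    At w4: r ∧ s is false.
    At w6: r ∧ s is false.
  So ◇(r ∧ s) is false at w4.
Satisfying worlds: none.

none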